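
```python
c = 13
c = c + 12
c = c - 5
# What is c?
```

Trace:
`c = 13` → c = 13
`c = c + 12` → c = 25
`c = c - 5` → c = 20
So c = 20

Answer: 20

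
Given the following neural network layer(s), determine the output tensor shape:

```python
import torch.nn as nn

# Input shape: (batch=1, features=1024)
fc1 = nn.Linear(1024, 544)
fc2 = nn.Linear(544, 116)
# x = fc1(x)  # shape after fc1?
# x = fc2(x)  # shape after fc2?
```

Input: (1, 1024) -> after fc1: (1, 544) -> Output: (1, 116)

Answer: (1, 116)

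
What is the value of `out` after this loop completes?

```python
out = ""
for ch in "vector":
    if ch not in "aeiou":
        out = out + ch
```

Remove vowels from 'vector'
`out` takes the values: "" → "v" → "vc" → "vct" → "vctr"

Answer: "vctr"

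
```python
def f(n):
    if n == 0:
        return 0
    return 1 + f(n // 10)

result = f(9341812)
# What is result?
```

Count of digits of 9341812: 7

Answer: 7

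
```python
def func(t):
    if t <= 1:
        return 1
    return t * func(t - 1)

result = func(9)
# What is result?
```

func(9) = 9 * 8 * 7 * 6 * 5 * 4 * 3 * 2 * 1 = 362880

Answer: 362880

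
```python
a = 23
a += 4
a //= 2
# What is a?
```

Trace:
`a = 23` → a = 23
`a += 4` → a = 27
`a //= 2` → a = 13
So a = 13

Answer: 13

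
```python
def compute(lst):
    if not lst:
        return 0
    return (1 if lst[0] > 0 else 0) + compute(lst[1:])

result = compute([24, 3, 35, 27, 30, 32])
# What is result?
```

Count of positive elements in [24, 3, 35, 27, 30, 32] = 6

Answer: 6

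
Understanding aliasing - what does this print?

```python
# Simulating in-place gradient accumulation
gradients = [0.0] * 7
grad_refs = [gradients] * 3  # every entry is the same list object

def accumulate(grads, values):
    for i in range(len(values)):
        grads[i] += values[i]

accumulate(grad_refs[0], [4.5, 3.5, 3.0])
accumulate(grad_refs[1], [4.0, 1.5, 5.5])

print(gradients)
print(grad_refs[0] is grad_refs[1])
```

Key concept: gradient accumulation aliasing.
Step by step:
`gradients = [0.0] * 7` → gradients = [0.0, 0.0, 0.0, 0.0, 0.0, 0.0, 0.0]
`grad_refs = [gradients] * 3` → grad_refs = [[0.0, 0.0, 0.0, 0.0, 0.0, 0.0, 0.0], [0.0, 0.0, 0.0, 0.0, 0.0, 0.0, 0.0], [0.0, 0.0, 0.0, 0.0, 0.0, 0.0, 0.0]]
`accumulate(grad_refs[0], [4.5, 3.5, 3.0])` → gradients = [4.5, 3.5, 3.0, 0.0, 0.0, 0.0, 0.0]; grad_refs = [[4.5, 3.5, 3.0, 0.0, 0.0, 0.0, 0.0], [4.5, 3.5, 3.0, 0.0, 0.0, 0.0, 0.0], [4.5, 3.5, 3.0, 0.0, 0.0, 0.0, 0.0]]
`accumulate(grad_refs[1], [4.0, 1.5, 5.5])` → gradients = [8.5, 5.0, 8.5, 0.0, 0.0, 0.0, 0.0]; grad_refs = [[8.5, 5.0, 8.5, 0.0, 0.0, 0.0, 0.0], [8.5, 5.0, 8.5, 0.0, 0.0, 0.0, 0.0], [8.5, 5.0, 8.5, 0.0, 0.0, 0.0, 0.0]]
`print(gradients)` → prints [8.5, 5.0, 8.5, 0.0, 0.0, 0.0, 0.0]
`print(grad_refs[0] is grad_refs[1])` → prints True

Answer:
[8.5, 5.0, 8.5, 0.0, 0.0, 0.0, 0.0]
True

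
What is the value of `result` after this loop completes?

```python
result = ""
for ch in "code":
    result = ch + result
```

Reverse 'code'
`result` takes the values: "" → "c" → "oc" → "doc" → "edoc"

Answer: "edoc"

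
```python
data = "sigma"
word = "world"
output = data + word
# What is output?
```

Trace:
`data = "sigma"` → data = 'sigma'
`word = "world"` → word = 'world'
`output = data + word` → output = 'sigmaworld'
So output = 'sigmaworld'

Answer: 'sigmaworld'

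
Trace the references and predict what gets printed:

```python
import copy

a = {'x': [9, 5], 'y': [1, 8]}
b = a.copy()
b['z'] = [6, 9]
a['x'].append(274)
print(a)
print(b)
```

Key concept: shallow copy of dict with mutable values.
Step by step:
`a = {'x': [9, 5], 'y': [1, 8]}` → a = {'x': [9, 5], 'y': [1, 8]}
`b = a.copy()` → b = {'x': [9, 5], 'y': [1, 8]}
`b['z'] = [6, 9]` → b = {'x': [9, 5], 'y': [1, 8], 'z': [6, 9]}
`a['x'].append(274)` → a = {'x': [9, 5, 274], 'y': [1, 8]}; b = {'x': [9, 5, 274], 'y': [1, 8], 'z': [6, 9]}
`print(a)` → prints {'x': [9, 5, 274], 'y': [1, 8]}
`print(b)` → prints {'x': [9, 5, 274], 'y': [1, 8], 'z': [6, 9]}

Answer:
{'x': [9, 5, 274], 'y': [1, 8]}
{'x': [9, 5, 274], 'y': [1, 8], 'z': [6, 9]}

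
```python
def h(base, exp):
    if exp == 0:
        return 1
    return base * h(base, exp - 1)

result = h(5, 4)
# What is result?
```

h(5, 4) = 5 * 5 * 5 * 5 = 625

Answer: 625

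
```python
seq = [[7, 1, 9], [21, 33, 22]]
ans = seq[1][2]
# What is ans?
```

Trace:
`seq = [[7, 1, 9], [21, 33, 22]]` → seq = [[7, 1, 9], [21, 33, 22]]
`ans = seq[1][2]` → ans = 22
So ans = 22

Answer: 22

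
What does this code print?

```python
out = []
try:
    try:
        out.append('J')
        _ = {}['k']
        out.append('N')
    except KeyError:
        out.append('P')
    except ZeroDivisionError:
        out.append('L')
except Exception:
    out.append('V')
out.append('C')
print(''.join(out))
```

Execution trace: 'J' (inner try body) → 'P' (inner except KeyError) → 'C' (after the try/except). Output: JPC

Answer: JPC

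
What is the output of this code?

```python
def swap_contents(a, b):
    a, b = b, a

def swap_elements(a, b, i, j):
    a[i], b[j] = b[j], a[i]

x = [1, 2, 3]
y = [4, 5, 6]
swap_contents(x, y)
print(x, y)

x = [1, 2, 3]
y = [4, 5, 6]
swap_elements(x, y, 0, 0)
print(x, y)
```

Key concept: parameter rebinding vs mutation.
Step by step:
`x = [1, 2, 3]` → x = [1, 2, 3]
`y = [4, 5, 6]` → y = [4, 5, 6]
`swap_contents(x, y)` → no visible change to tracked variables
`print(x, y)` → prints [1, 2, 3] [4, 5, 6]
`x = [1, 2, 3]` → x = [1, 2, 3]
`y = [4, 5, 6]` → y = [4, 5, 6]
`swap_elements(x, y, 0, 0)` → x = [4, 2, 3]; y = [1, 5, 6]
`print(x, y)` → prints [4, 2, 3] [1, 5, 6]

Answer:
[1, 2, 3] [4, 5, 6]
[4, 2, 3] [1, 5, 6]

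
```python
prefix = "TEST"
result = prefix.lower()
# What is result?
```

Trace:
`prefix = "TEST"` → prefix = 'TEST'
`result = prefix.lower()` → result = 'test'
So result = 'test'

Answer: 'test'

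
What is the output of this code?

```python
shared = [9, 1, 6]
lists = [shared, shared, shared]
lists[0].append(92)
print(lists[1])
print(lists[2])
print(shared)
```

Key concept: list of same reference.
Step by step:
`shared = [9, 1, 6]` → shared = [9, 1, 6]
`lists = [shared, shared, shared]` → lists = [[9, 1, 6], [9, 1, 6], [9, 1, 6]]
`lists[0].append(92)` → shared = [9, 1, 6, 92]; lists = [[9, 1, 6, 92], [9, 1, 6, 92], [9, 1, 6, 92]]
`print(lists[1])` → prints [9, 1, 6, 92]
`print(lists[2])` → prints [9, 1, 6, 92]
`print(shared)` → prints [9, 1, 6, 92]

Answer:
[9, 1, 6, 92]
[9, 1, 6, 92]
[9, 1, 6, 92]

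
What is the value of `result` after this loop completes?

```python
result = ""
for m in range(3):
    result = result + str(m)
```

Concatenate digits 0 to 2
`result` takes the values: "" → "0" → "01" → "012"

Answer: "012"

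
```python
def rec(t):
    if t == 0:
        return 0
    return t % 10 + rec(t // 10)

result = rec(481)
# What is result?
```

Sum of digits of 481: 1 + 8 + 4 = 13

Answer: 13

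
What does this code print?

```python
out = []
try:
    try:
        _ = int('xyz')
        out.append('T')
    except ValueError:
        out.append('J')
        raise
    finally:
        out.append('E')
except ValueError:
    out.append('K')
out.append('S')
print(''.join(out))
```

Execution trace: 'J' (except ValueError) → 'E' (finally) → 'K' (outer except ValueError) → 'S' (after the try/except). Output: JEKS

Answer: JEKS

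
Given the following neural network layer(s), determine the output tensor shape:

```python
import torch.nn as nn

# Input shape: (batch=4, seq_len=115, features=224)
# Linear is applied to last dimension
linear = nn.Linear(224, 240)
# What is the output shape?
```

Input: (4, 115, 224) -> Output: (4, 115, 240)

Answer: (4, 115, 240)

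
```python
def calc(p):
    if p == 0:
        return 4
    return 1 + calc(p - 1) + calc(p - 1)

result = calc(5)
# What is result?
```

calc(p) = 1 + 2·calc(p-1), calc(0)=4. Closed form: (4+1)·2^5 - 1 = 159.

Answer: 159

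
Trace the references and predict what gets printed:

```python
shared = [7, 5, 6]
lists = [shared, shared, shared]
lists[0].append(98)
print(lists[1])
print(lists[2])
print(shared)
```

Key concept: list of same reference.
Step by step:
`shared = [7, 5, 6]` → shared = [7, 5, 6]
`lists = [shared, shared, shared]` → lists = [[7, 5, 6], [7, 5, 6], [7, 5, 6]]
`lists[0].append(98)` → shared = [7, 5, 6, 98]; lists = [[7, 5, 6, 98], [7, 5, 6, 98], [7, 5, 6, 98]]
`print(lists[1])` → prints [7, 5, 6, 98]
`print(lists[2])` → prints [7, 5, 6, 98]
`print(shared)` → prints [7, 5, 6, 98]

Answer:
[7, 5, 6, 98]
[7, 5, 6, 98]
[7, 5, 6, 98]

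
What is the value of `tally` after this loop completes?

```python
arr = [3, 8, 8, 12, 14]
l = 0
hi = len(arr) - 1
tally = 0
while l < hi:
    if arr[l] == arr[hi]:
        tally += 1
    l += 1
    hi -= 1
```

Count matching pairs from ends
`tally` takes the values: 0

Answer: 0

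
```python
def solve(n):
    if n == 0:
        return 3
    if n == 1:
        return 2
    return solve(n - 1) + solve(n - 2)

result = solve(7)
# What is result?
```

Build up from base cases: solve(0)=3, solve(1)=2, solve(2)=5, solve(3)=7, solve(4)=12, solve(5)=19, solve(6)=31, ..., solve(7)=50

Answer: 50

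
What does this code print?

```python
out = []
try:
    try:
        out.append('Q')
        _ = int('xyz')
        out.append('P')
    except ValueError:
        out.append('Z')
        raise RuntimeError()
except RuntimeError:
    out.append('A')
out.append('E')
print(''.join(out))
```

Execution trace: 'Q' (inner try body) → 'Z' (inner except ValueError) → 'A' (outer except RuntimeError) → 'E' (after the try/except). Output: QZAE

Answer: QZAE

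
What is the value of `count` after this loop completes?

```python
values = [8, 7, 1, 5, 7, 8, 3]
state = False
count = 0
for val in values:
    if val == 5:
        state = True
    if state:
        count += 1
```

Count elements after first 5 in [8, 7, 1, 5, 7, 8, 3]
`count` takes the values: 0 → 1 → 2 → 3 → 4

Answer: 4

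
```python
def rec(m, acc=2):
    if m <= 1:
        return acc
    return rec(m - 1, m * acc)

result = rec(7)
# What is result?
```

Accumulator trace (n, acc): (7, 2) -> (6, 14) -> (5, 84) -> (4, 420) -> (3, 1680) -> (2, 5040) -> (1, 10080) -> return 10080

Answer: 10080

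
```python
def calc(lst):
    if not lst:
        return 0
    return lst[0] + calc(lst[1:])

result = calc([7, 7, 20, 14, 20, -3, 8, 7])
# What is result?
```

7 + 7 + 20 + 14 + 20 + (-3) + 8 + 7 + 0 = 80

Answer: 80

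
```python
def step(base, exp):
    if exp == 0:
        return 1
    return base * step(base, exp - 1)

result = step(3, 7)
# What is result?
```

step(3, 7) = 3 * 3 * 3 * 3 * 3 * 3 * 3 = 2187

Answer: 2187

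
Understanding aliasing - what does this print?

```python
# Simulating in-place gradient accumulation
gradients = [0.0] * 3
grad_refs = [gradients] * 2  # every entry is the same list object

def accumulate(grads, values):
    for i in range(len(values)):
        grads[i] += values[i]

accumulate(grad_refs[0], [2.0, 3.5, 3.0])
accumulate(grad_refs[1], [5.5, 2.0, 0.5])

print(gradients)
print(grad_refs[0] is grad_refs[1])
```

Key concept: gradient accumulation aliasing.
Step by step:
`gradients = [0.0] * 3` → gradients = [0.0, 0.0, 0.0]
`grad_refs = [gradients] * 2` → grad_refs = [[0.0, 0.0, 0.0], [0.0, 0.0, 0.0]]
`accumulate(grad_refs[0], [2.0, 3.5, 3.0])` → gradients = [2.0, 3.5, 3.0]; grad_refs = [[2.0, 3.5, 3.0], [2.0, 3.5, 3.0]]
`accumulate(grad_refs[1], [5.5, 2.0, 0.5])` → gradients = [7.5, 5.5, 3.5]; grad_refs = [[7.5, 5.5, 3.5], [7.5, 5.5, 3.5]]
`print(gradients)` → prints [7.5, 5.5, 3.5]
`print(grad_refs[0] is grad_refs[1])` → prints True

Answer:
[7.5, 5.5, 3.5]
True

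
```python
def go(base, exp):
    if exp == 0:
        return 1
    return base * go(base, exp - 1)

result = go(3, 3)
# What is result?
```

go(3, 3) = 3 * 3 * 3 = 27

Answer: 27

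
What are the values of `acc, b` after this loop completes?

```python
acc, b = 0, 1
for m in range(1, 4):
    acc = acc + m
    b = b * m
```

Sum and factorial of 1 to 3
`acc, b` takes the values: (0, 1) → (1, 1) → (3, 1) → (3, 2) → (6, 2) → (6, 6)

Answer: 6, 6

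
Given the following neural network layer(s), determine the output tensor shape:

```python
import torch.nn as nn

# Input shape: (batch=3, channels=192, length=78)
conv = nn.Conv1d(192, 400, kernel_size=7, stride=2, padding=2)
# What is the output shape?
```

Input: (3, 192, 78) -> Output: (3, 400, 38)

Answer: (3, 400, 38)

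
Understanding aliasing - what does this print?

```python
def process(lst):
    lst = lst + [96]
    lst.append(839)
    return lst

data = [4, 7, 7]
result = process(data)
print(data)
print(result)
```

Key concept: rebinding parameter vs mutation.
Step by step:
`data = [4, 7, 7]` → data = [4, 7, 7]
`result = process(data)` → result = [4, 7, 7, 96, 839]
`print(data)` → prints [4, 7, 7]
`print(result)` → prints [4, 7, 7, 96, 839]

Answer:
[4, 7, 7]
[4, 7, 7, 96, 839]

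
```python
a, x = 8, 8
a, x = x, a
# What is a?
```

Trace:
`a, x = 8, 8` → a = 8; x = 8
`a, x = x, a` → a = 8; x = 8
So a = 8

Answer: 8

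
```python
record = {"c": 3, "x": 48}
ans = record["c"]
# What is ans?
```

Trace:
`record = {"c": 3, "x": 48}` → record = {'c': 3, 'x': 48}
`ans = record["c"]` → ans = 3
So ans = 3

Answer: 3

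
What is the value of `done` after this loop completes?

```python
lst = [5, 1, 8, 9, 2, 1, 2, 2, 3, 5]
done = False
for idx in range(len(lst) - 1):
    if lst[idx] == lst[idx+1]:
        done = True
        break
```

Check consecutive duplicates in [5, 1, 8, 9, 2, 1, 2, 2, 3, 5]
`done` takes the values: False → True

Answer: True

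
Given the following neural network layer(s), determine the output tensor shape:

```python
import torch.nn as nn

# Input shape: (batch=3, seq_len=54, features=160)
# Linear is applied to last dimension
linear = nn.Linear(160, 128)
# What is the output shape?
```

Input: (3, 54, 160) -> Output: (3, 54, 128)

Answer: (3, 54, 128)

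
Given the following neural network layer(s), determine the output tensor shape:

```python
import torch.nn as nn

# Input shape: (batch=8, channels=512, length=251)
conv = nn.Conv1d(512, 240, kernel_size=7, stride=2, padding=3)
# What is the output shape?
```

Input: (8, 512, 251) -> Output: (8, 240, 126)

Answer: (8, 240, 126)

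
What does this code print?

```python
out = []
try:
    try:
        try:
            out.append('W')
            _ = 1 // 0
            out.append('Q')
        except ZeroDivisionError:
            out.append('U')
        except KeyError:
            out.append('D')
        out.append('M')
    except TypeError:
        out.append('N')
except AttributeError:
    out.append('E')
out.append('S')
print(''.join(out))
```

Execution trace: 'W' (inner try body) → 'U' (inner except ZeroDivisionError) → 'M' (try body, no exception) → 'S' (after the try/except). Output: WUMS

Answer: WUMS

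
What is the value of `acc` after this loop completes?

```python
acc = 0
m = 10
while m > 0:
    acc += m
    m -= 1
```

Sum 10 down to 1
`acc` takes the values: 0 → 10 → 19 → 27 → 34 → 40 → 45 → 49 → 52 → 54 → 55

Answer: 55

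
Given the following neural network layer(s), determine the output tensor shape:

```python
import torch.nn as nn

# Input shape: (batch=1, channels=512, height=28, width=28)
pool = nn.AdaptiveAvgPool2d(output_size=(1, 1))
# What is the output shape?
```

Input: (1, 512, 28, 28) -> Output: (1, 512, 1, 1)

Answer: (1, 512, 1, 1)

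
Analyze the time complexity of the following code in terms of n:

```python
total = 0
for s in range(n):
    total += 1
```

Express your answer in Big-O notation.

Each loop level contributes: n. Multiplying the contributions gives O(n).

Answer: O(n)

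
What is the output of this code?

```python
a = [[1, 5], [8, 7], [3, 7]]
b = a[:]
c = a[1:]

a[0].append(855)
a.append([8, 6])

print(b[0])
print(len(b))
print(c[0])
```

Key concept: slice with nested mutation.
Step by step:
`a = [[1, 5], [8, 7], [3, 7]]` → a = [[1, 5], [8, 7], [3, 7]]
`b = a[:]` → b = [[1, 5], [8, 7], [3, 7]]
`c = a[1:]` → c = [[8, 7], [3, 7]]
`a[0].append(855)` → a = [[1, 5, 855], [8, 7], [3, 7]]; b = [[1, 5, 855], [8, 7], [3, 7]]
`a.append([8, 6])` → a = [[1, 5, 855], [8, 7], [3, 7], [8, 6]]
`print(b[0])` → prints [1, 5, 855]
`print(len(b))` → prints 3
`print(c[0])` → prints [8, 7]

Answer:
[1, 5, 855]
3
[8, 7]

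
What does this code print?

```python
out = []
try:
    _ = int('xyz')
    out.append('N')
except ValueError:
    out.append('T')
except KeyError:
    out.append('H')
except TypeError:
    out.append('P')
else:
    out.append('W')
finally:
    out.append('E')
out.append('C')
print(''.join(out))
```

Execution trace: 'T' (except ValueError) → 'E' (finally) → 'C' (after the try/except). Output: TEC

Answer: TEC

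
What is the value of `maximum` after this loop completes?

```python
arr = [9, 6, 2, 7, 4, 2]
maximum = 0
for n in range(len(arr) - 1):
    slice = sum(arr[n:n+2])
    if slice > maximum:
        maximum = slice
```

Max sum of 2-element window in [9, 6, 2, 7, 4, 2]
`maximum` takes the values: 0 → 15

Answer: 15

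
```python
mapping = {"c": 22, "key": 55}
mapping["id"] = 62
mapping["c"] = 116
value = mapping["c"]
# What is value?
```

Trace:
`mapping = {"c": 22, "key": 55}` → mapping = {'c': 22, 'key': 55}
`mapping["id"] = 62` → mapping = {'c': 22, 'key': 55, 'id': 62}
`mapping["c"] = 116` → mapping = {'c': 116, 'key': 55, 'id': 62}
`value = mapping["c"]` → value = 116
So value = 116

Answer: 116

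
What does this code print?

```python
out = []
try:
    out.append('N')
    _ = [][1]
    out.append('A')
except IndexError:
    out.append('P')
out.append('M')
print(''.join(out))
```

Execution trace: 'N' (try body) → 'P' (except IndexError) → 'M' (after the try/except). Output: NPM

Answer: NPM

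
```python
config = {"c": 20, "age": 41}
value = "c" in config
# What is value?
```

Trace:
`config = {"c": 20, "age": 41}` → config = {'c': 20, 'age': 41}
`value = "c" in config` → value = True
So value = True

Answer: True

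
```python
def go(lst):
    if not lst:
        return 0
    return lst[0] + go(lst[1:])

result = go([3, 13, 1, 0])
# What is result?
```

3 + 13 + 1 + 0 + 0 = 17

Answer: 17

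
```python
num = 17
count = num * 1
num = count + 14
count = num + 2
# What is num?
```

Trace:
`num = 17` → num = 17
`count = num * 1` → count = 17
`num = count + 14` → num = 31
`count = num + 2` → count = 33
So num = 31

Answer: 31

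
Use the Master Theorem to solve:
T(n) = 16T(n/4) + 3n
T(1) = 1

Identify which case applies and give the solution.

a=16, b=4, f(n)=3n. log_4(16) = 2. Since c=1 < 2, Case 1 applies: T(n) = Θ(n^log_b(a)) = O(n^2).

Answer: O(n^2) - Case 1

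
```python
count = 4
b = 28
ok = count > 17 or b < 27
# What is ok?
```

Trace:
`count = 4` → count = 4
`b = 28` → b = 28
`ok = count > 17 or b < 27` → ok = False
So ok = False

Answer: False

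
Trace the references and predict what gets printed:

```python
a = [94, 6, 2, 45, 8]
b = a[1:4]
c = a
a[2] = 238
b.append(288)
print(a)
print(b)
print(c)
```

Key concept: slice vs alias.
Step by step:
`a = [94, 6, 2, 45, 8]` → a = [94, 6, 2, 45, 8]
`b = a[1:4]` → b = [6, 2, 45]
`c = a` → c = [94, 6, 2, 45, 8] (same object as a)
`a[2] = 238` → a = [94, 6, 238, 45, 8] (same object as c); c = [94, 6, 238, 45, 8] (same object as a)
`b.append(288)` → b = [6, 2, 45, 288]
`print(a)` → prints [94, 6, 238, 45, 8]
`print(b)` → prints [6, 2, 45, 288]
`print(c)` → prints [94, 6, 238, 45, 8]

Answer:
[94, 6, 238, 45, 8]
[6, 2, 45, 288]
[94, 6, 238, 45, 8]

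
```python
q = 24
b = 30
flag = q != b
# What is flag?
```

Trace:
`q = 24` → q = 24
`b = 30` → b = 30
`flag = q != b` → flag = True
So flag = True

Answer: True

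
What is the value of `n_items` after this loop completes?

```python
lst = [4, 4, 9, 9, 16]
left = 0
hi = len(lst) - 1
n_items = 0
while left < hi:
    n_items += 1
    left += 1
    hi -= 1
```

Iterations until pointers meet (list length 5)
`n_items` takes the values: 0 → 1 → 2

Answer: 2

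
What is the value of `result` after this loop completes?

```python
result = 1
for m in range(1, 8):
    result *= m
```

7! = 5040
`result` takes the values: 1 → 2 → 6 → 24 → 120 → 720 → 5040

Answer: 5040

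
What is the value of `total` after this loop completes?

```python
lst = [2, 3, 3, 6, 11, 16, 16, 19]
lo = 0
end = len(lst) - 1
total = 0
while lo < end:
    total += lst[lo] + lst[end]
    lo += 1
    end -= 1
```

Sum of pairs from ends
`total` takes the values: 0 → 21 → 40 → 59 → 76

Answer: 76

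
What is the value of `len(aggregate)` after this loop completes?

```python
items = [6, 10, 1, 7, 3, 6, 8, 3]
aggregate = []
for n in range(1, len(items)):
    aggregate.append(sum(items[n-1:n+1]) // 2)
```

Number of 2-element averages
`aggregate` takes the values: [] → [8] → [8, 5] → [8, 5, 4] → [8, 5, 4, 5] → [8, 5, 4, 5, 4] → [8, 5, 4, 5, 4, 7] → [8, 5, 4, 5, 4, 7, 5]
So `len(aggregate)` = 7

Answer: 7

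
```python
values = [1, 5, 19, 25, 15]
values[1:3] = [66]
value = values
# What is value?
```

Trace:
`values = [1, 5, 19, 25, 15]` → values = [1, 5, 19, 25, 15]
`values[1:3] = [66]` → values = [1, 66, 25, 15]
`value = values` → value = [1, 66, 25, 15]
So value = [1, 66, 25, 15]

Answer: [1, 66, 25, 15]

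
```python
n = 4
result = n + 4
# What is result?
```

Trace:
`n = 4` → n = 4
`result = n + 4` → result = 8
So result = 8

Answer: 8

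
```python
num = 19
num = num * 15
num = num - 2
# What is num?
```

Trace:
`num = 19` → num = 19
`num = num * 15` → num = 285
`num = num - 2` → num = 283
So num = 283

Answer: 283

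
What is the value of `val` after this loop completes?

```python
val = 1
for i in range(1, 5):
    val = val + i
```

Start at 1, add 1 through 4
`val` takes the values: 1 → 2 → 4 → 7 → 11

Answer: 11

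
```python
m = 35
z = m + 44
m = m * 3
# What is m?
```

Trace:
`m = 35` → m = 35
`z = m + 44` → z = 79
`m = m * 3` → m = 105
So m = 105

Answer: 105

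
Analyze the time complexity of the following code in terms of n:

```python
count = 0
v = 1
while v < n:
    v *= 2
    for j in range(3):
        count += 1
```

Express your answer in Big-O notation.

Each loop level contributes: log n × 1. Multiplying the contributions gives O(log n).

Answer: O(log n)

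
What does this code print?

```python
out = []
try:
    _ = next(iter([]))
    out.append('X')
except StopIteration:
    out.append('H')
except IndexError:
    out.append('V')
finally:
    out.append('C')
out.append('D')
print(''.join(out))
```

Execution trace: 'H' (except StopIteration) → 'C' (finally) → 'D' (after the try/except). Output: HCD

Answer: HCD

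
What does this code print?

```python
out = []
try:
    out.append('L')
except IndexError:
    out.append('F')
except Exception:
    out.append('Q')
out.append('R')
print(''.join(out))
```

Execution trace: 'L' (try body, no exception) → 'R' (after the try/except). Output: LR

Answer: LR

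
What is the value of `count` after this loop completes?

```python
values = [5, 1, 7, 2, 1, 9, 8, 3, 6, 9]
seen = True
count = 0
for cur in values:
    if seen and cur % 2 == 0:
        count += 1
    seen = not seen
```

Count even values at even positions
`count` takes the values: 0 → 1 → 2

Answer: 2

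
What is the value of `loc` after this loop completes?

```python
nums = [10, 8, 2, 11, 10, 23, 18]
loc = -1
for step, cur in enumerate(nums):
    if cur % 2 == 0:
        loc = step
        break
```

First even number index in [10, 8, 2, 11, 10, 23, 18]
`loc` takes the values: -1 → 0

Answer: 0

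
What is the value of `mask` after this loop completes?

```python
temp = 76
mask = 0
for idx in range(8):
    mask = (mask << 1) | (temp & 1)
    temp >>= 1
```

Reverse lowest 8 bits of 76
`mask` takes the values: 0 → 1 → 3 → 6 → 12 → 25 → 50

Answer: 50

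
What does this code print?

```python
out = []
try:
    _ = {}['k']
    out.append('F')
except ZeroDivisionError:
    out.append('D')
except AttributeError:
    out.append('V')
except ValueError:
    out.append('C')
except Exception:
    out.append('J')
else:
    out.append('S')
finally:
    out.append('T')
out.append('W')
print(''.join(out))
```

Execution trace: 'J' (except Exception) → 'T' (finally) → 'W' (after the try/except). Output: JTW

Answer: JTW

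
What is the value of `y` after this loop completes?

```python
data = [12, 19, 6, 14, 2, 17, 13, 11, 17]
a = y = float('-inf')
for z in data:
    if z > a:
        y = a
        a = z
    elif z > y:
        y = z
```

Second largest (with repeats) in [12, 19, 6, 14, 2, 17, 13, 11, 17]
`y` takes the values: -inf → 12 → 14 → 17

Answer: 17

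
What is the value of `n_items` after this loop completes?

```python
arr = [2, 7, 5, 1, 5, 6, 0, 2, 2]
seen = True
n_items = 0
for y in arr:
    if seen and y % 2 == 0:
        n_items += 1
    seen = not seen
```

Count even values at even positions
`n_items` takes the values: 0 → 1 → 2 → 3

Answer: 3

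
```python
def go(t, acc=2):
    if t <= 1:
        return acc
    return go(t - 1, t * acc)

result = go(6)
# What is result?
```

Accumulator trace (n, acc): (6, 2) -> (5, 12) -> (4, 60) -> (3, 240) -> (2, 720) -> (1, 1440) -> return 1440

Answer: 1440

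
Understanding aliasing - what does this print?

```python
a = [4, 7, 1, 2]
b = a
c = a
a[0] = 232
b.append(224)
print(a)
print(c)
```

Key concept: multiple aliases.
Step by step:
`a = [4, 7, 1, 2]` → a = [4, 7, 1, 2]
`b = a` → b = [4, 7, 1, 2] (same object as a)
`c = a` → c = [4, 7, 1, 2] (same object as a, b)
`a[0] = 232` → a = [232, 7, 1, 2] (same object as b, c); b = [232, 7, 1, 2] (same object as a, c); c = [232, 7, 1, 2] (same object as a, b)
`b.append(224)` → a = [232, 7, 1, 2, 224] (same object as b, c); b = [232, 7, 1, 2, 224] (same object as a, c); c = [232, 7, 1, 2, 224] (same object as a, b)
`print(a)` → prints [232, 7, 1, 2, 224]
`print(c)` → prints [232, 7, 1, 2, 224]

Answer:
[232, 7, 1, 2, 224]
[232, 7, 1, 2, 224]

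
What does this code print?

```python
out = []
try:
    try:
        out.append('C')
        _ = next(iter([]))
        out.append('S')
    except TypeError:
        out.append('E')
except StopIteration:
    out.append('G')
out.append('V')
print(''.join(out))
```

Execution trace: 'C' (try body) → 'G' (outer except StopIteration) → 'V' (after the try/except). Output: CGV

Answer: CGV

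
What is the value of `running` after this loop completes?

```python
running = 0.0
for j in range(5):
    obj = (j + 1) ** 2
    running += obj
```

Sum of squared losses 1² + 2² + ... + 5²
`running` takes the values: 0.0 → 1.0 → 5.0 → 14.0 → 30.0 → 55.0

Answer: 55.0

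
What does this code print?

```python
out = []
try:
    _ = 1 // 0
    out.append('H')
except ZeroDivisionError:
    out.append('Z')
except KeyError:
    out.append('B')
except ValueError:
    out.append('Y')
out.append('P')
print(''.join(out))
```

Execution trace: 'Z' (except ZeroDivisionError) → 'P' (after the try/except). Output: ZP

Answer: ZP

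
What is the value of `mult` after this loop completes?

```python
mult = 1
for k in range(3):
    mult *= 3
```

3^3 = 27
`mult` takes the values: 1 → 3 → 9 → 27

Answer: 27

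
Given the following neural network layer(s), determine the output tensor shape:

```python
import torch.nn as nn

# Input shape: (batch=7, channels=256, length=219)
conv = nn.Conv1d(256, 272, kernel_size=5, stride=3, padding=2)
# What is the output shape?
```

Input: (7, 256, 219) -> Output: (7, 272, 73)

Answer: (7, 272, 73)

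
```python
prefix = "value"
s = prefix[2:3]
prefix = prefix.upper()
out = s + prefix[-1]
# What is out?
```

Trace:
`prefix = "value"` → prefix = 'value'
`s = prefix[2:3]` → s = 'l'
`prefix = prefix.upper()` → prefix = 'VALUE'
`out = s + prefix[-1]` → out = 'lE'
So out = 'lE'

Answer: 'lE'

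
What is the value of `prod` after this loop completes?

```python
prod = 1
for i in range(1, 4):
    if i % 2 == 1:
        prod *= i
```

Product of odd numbers 1 to 3
`prod` takes the values: 1 → 3

Answer: 3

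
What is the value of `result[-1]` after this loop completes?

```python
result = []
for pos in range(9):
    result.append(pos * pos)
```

Last element of squares 0 to 8
`result` takes the values: [] → [0] → [0, 1] → [0, 1, 4] → [0, 1, 4, 9] → [0, 1, 4, 9, 16] → [0, 1, 4, 9, 16, 25] → [0, 1, 4, 9, 16, 25, 36] → [0, 1, 4, 9, 16, 25, 36, 49] → [0, 1, 4, 9, 16, 25, 36, 49, 64]
So `result[-1]` = 64

Answer: 64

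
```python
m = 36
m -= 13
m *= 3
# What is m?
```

Trace:
`m = 36` → m = 36
`m -= 13` → m = 23
`m *= 3` → m = 69
So m = 69

Answer: 69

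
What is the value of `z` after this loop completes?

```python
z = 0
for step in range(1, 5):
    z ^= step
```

XOR of 1 to 4
`z` takes the values: 0 → 1 → 3 → 0 → 4

Answer: 4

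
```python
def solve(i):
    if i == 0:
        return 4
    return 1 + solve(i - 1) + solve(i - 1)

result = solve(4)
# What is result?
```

solve(i) = 1 + 2·solve(i-1), solve(0)=4. Closed form: (4+1)·2^4 - 1 = 79.

Answer: 79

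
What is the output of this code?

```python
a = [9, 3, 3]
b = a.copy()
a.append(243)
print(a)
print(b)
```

Key concept: list.copy() creates independent copy.
Step by step:
`a = [9, 3, 3]` → a = [9, 3, 3]
`b = a.copy()` → b = [9, 3, 3]
`a.append(243)` → a = [9, 3, 3, 243]
`print(a)` → prints [9, 3, 3, 243]
`print(b)` → prints [9, 3, 3]

Answer:
[9, 3, 3, 243]
[9, 3, 3]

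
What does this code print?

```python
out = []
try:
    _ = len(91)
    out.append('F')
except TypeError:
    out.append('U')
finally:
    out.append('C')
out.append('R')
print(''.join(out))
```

Execution trace: 'U' (except TypeError) → 'C' (finally) → 'R' (after the try/except). Output: UCR

Answer: UCR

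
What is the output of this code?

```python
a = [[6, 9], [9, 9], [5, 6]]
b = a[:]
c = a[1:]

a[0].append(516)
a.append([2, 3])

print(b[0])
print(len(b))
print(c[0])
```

Key concept: slice with nested mutation.
Step by step:
`a = [[6, 9], [9, 9], [5, 6]]` → a = [[6, 9], [9, 9], [5, 6]]
`b = a[:]` → b = [[6, 9], [9, 9], [5, 6]]
`c = a[1:]` → c = [[9, 9], [5, 6]]
`a[0].append(516)` → a = [[6, 9, 516], [9, 9], [5, 6]]; b = [[6, 9, 516], [9, 9], [5, 6]]
`a.append([2, 3])` → a = [[6, 9, 516], [9, 9], [5, 6], [2, 3]]
`print(b[0])` → prints [6, 9, 516]
`print(len(b))` → prints 3
`print(c[0])` → prints [9, 9]

Answer:
[6, 9, 516]
3
[9, 9]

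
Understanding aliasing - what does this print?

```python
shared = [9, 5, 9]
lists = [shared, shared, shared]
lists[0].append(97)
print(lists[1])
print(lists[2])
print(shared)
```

Key concept: list of same reference.
Step by step:
`shared = [9, 5, 9]` → shared = [9, 5, 9]
`lists = [shared, shared, shared]` → lists = [[9, 5, 9], [9, 5, 9], [9, 5, 9]]
`lists[0].append(97)` → shared = [9, 5, 9, 97]; lists = [[9, 5, 9, 97], [9, 5, 9, 97], [9, 5, 9, 97]]
`print(lists[1])` → prints [9, 5, 9, 97]
`print(lists[2])` → prints [9, 5, 9, 97]
`print(shared)` → prints [9, 5, 9, 97]

Answer:
[9, 5, 9, 97]
[9, 5, 9, 97]
[9, 5, 9, 97]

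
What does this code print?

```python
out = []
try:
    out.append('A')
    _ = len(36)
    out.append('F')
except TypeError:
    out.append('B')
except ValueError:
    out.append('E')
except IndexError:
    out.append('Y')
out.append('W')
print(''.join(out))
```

Execution trace: 'A' (try body) → 'B' (except TypeError) → 'W' (after the try/except). Output: ABW

Answer: ABW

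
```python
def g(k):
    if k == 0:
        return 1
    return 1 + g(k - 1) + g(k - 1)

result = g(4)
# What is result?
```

g(k) = 1 + 2·g(k-1), g(0)=1. Closed form: (1+1)·2^4 - 1 = 31.

Answer: 31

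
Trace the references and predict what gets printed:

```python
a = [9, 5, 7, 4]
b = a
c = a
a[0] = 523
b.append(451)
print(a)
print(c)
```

Key concept: multiple aliases.
Step by step:
`a = [9, 5, 7, 4]` → a = [9, 5, 7, 4]
`b = a` → b = [9, 5, 7, 4] (same object as a)
`c = a` → c = [9, 5, 7, 4] (same object as a, b)
`a[0] = 523` → a = [523, 5, 7, 4] (same object as b, c); b = [523, 5, 7, 4] (same object as a, c); c = [523, 5, 7, 4] (same object as a, b)
`b.append(451)` → a = [523, 5, 7, 4, 451] (same object as b, c); b = [523, 5, 7, 4, 451] (same object as a, c); c = [523, 5, 7, 4, 451] (same object as a, b)
`print(a)` → prints [523, 5, 7, 4, 451]
`print(c)` → prints [523, 5, 7, 4, 451]

Answer:
[523, 5, 7, 4, 451]
[523, 5, 7, 4, 451]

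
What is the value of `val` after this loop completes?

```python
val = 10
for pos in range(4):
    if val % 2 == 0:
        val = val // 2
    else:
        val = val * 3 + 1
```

Collatz-style transformation from 10
`val` takes the values: 10 → 5 → 16 → 8 → 4

Answer: 4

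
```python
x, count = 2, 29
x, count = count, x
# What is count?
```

Trace:
`x, count = 2, 29` → x = 2; count = 29
`x, count = count, x` → x = 29; count = 2
So count = 2

Answer: 2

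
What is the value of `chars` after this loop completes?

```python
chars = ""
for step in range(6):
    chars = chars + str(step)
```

Concatenate digits 0 to 5
`chars` takes the values: "" → "0" → "01" → "012" → "0123" → "01234" → "012345"

Answer: "012345"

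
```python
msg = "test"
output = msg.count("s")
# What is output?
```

Trace:
`msg = "test"` → msg = 'test'
`output = msg.count("s")` → output = 1
So output = 1

Answer: 1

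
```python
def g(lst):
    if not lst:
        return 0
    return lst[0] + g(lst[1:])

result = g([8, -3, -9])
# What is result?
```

8 + (-3) + (-9) + 0 = -4

Answer: -4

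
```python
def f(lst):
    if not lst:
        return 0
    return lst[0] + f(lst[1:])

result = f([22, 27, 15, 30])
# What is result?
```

22 + 27 + 15 + 30 + 0 = 94

Answer: 94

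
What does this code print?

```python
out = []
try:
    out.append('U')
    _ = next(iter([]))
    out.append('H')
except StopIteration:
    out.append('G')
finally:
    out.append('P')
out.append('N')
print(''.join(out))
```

Execution trace: 'U' (try body) → 'G' (except StopIteration) → 'P' (finally) → 'N' (after the try/except). Output: UGPN

Answer: UGPN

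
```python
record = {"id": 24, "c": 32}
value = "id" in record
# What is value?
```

Trace:
`record = {"id": 24, "c": 32}` → record = {'id': 24, 'c': 32}
`value = "id" in record` → value = True
So value = True

Answer: True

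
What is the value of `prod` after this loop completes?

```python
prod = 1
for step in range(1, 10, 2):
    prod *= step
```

Product of 1, 3, 5, ... up to 9
`prod` takes the values: 1 → 3 → 15 → 105 → 945

Answer: 945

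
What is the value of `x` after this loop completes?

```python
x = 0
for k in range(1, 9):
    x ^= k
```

XOR of 1 to 8
`x` takes the values: 0 → 1 → 3 → 0 → 4 → 1 → 7 → 0 → 8

Answer: 8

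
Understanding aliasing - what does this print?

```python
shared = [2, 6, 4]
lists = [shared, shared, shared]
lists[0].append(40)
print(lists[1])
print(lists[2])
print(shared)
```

Key concept: list of same reference.
Step by step:
`shared = [2, 6, 4]` → shared = [2, 6, 4]
`lists = [shared, shared, shared]` → lists = [[2, 6, 4], [2, 6, 4], [2, 6, 4]]
`lists[0].append(40)` → shared = [2, 6, 4, 40]; lists = [[2, 6, 4, 40], [2, 6, 4, 40], [2, 6, 4, 40]]
`print(lists[1])` → prints [2, 6, 4, 40]
`print(lists[2])` → prints [2, 6, 4, 40]
`print(shared)` → prints [2, 6, 4, 40]

Answer:
[2, 6, 4, 40]
[2, 6, 4, 40]
[2, 6, 4, 40]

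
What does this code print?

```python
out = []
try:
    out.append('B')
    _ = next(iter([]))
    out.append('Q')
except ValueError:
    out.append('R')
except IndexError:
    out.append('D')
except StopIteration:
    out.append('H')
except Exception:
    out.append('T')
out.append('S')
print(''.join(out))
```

Execution trace: 'B' (try body) → 'H' (except StopIteration) → 'S' (after the try/except). Output: BHS

Answer: BHS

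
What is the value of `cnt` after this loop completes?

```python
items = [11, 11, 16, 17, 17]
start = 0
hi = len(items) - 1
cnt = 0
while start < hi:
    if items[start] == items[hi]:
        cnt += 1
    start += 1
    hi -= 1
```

Count matching pairs from ends
`cnt` takes the values: 0

Answer: 0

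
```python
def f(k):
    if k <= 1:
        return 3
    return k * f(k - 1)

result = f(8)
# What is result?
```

f(8) = 8 * 7 * 6 * 5 * 4 * 3 * 2 * 3 = 120960

Answer: 120960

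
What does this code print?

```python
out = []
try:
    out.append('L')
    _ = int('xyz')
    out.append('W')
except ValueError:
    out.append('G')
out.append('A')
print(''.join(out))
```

Execution trace: 'L' (try body) → 'G' (except ValueError) → 'A' (after the try/except). Output: LGA

Answer: LGA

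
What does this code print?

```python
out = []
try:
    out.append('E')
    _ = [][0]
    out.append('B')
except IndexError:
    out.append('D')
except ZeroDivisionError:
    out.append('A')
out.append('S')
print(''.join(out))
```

Execution trace: 'E' (try body) → 'D' (except IndexError) → 'S' (after the try/except). Output: EDS

Answer: EDS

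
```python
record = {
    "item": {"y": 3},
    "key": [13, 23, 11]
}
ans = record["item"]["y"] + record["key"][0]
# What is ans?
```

Trace:
`record = { ...` → record = {'item': {'y': 3}, 'key': [13, 23, 11]}
`ans = record["item"]["y"] + record["key"][0]` → ans = 16
So ans = 16

Answer: 16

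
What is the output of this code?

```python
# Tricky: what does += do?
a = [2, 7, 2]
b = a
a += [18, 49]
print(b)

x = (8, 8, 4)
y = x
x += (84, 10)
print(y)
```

Key concept: += behavior differs for mutable vs immutable.
Step by step:
`a = [2, 7, 2]` → a = [2, 7, 2]
`b = a` → b = [2, 7, 2] (same object as a)
`a += [18, 49]` → a = [2, 7, 2, 18, 49] (same object as b); b = [2, 7, 2, 18, 49] (same object as a)
`print(b)` → prints [2, 7, 2, 18, 49]
`x = (8, 8, 4)` → x = (8, 8, 4)
`y = x` → y = (8, 8, 4)
`x += (84, 10)` → x = (8, 8, 4, 84, 10)
`print(y)` → prints (8, 8, 4)

Answer:
[2, 7, 2, 18, 49]
(8, 8, 4)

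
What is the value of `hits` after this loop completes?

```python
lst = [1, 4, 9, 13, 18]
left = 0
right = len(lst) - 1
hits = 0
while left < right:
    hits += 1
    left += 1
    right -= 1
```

Iterations until pointers meet (list length 5)
`hits` takes the values: 0 → 1 → 2

Answer: 2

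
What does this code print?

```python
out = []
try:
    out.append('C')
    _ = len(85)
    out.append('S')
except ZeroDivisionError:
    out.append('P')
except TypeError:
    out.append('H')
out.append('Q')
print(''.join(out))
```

Execution trace: 'C' (try body) → 'H' (except TypeError) → 'Q' (after the try/except). Output: CHQ

Answer: CHQ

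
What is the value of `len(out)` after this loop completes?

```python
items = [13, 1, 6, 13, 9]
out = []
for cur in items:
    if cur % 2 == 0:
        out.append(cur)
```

Count even numbers in [13, 1, 6, 13, 9]
`out` takes the values: [] → [6]
So `len(out)` = 1

Answer: 1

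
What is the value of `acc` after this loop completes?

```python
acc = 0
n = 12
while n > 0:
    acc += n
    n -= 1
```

Sum 12 down to 1
`acc` takes the values: 0 → 12 → 23 → 33 → 42 → 50 → 57 → 63 → 68 → 72 → 75 → 77 → 78

Answer: 78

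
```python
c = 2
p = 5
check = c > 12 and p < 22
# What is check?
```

Trace:
`c = 2` → c = 2
`p = 5` → p = 5
`check = c > 12 and p < 22` → check = False
So check = False

Answer: False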